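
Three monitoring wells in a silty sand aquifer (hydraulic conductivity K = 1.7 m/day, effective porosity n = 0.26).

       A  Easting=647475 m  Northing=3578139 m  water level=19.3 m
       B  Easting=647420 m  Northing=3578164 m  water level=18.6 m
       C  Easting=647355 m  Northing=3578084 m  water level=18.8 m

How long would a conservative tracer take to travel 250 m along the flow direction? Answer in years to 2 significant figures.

8.3 years

Taking A as reference: B−A = (-55, 25, -0.7); C−A = (-120, -55, -0.5).
Determinant of the coordinate differences = (-55)·(-55) − (-120)·25 = 6025.
∂h/∂x = [(-0.7)·(-55) − (-0.5)·25] / 6025 = +0.008465
∂h/∂y = [(-55)·(-0.5) − (-120)·(-0.7)] / 6025 = -0.009378
|∇h| = √(0.008465² + -0.009378²) = 0.01263
Seepage velocity v = K·i/n = 1.7 × 0.01263 / 0.26 = 0.08258 m/day.
t = 250 / 0.08258 = 3027 days = 8.29 years.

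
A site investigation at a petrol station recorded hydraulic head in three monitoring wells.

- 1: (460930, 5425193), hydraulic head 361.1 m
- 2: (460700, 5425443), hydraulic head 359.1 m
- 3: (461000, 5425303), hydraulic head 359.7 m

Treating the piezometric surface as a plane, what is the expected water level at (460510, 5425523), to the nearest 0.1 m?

358.8 m

Three-point gradient (reference 1): Δ to 2 = (-230, 250, -2.0), Δ to 3 = (70, 110, -1.4).
∂h/∂x = -0.003037, ∂h/∂y = -0.01079 (det = -42800).
h(460510, 5425523) = 361.1 + (-0.003037)·(-420) + (-0.01079)·(330) = 361.1 +1.276 -3.562 = 358.814 m.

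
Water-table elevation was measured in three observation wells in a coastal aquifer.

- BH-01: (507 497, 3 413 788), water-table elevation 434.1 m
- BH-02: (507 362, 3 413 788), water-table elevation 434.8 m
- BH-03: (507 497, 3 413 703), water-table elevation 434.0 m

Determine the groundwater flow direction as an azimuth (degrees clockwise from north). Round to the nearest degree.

∂h/∂x = (434.8 − 434.1) / (507362 − 507497) = -0.005185
∂h/∂y = (434.0 − 434.1) / (3413703 − 3413788) = +0.001176
Flow direction (−∇h) has components (+0.005185 E, -0.001176 N).
Azimuth = atan2(E, N) = atan2(+0.005185, -0.001176) = 102.8° ≈ 103°.

103°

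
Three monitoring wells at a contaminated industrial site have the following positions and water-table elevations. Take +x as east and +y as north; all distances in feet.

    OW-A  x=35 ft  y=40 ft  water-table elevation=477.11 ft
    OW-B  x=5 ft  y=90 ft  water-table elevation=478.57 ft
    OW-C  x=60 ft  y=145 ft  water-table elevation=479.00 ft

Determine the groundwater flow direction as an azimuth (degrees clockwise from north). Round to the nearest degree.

148°

With h = a·x + b·y + c and OW-A as origin, the differences give:
  (-30)·a + 50·b = +1.46
  25·a + 105·b = +1.89
Eliminate b (×105 and ×50, subtract): -4400·a = 58.800 → a = ∂h/∂x = -0.01336
Back-substitute: b = ∂h/∂y = +0.02118.
Flow direction (−∇h) has components (+0.01336 E, -0.02118 N).
Azimuth = atan2(E, N) = atan2(+0.01336, -0.02118) = 147.8° ≈ 148°.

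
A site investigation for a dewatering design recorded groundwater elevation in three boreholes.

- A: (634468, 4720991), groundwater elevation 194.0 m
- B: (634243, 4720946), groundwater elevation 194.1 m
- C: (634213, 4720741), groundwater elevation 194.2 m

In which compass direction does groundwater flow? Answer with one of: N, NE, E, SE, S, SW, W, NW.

Differences from A: to B (Δx, Δy, Δh) = (-225, -45, +0.1); to C = (-255, -250, +0.2).
Determinant of the coordinate differences = (-225)·(-250) − (-255)·(-45) = 44775.
∂h/∂x = [(+0.1)·(-250) − (+0.2)·(-45)] / 44775 = -0.0003573
∂h/∂y = [(-225)·(+0.2) − (-255)·(+0.1)] / 44775 = -0.0004355
Flow = −∇h = (+0.0003573 east, +0.0004355 north), which points northeast.

NE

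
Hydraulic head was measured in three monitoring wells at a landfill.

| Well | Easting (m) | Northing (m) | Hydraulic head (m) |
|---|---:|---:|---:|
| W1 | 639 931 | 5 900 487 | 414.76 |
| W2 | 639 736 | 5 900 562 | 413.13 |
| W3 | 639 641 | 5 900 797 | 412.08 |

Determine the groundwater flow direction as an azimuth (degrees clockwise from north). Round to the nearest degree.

Taking W1 as reference: W2−W1 = (-195, 75, -1.63); W3−W1 = (-290, 310, -2.68).
Determinant of the coordinate differences = (-195)·310 − (-290)·75 = -38700.
∂h/∂x = [(-1.63)·310 − (-2.68)·75] / -38700 = +0.007863
∂h/∂y = [(-195)·(-2.68) − (-290)·(-1.63)] / -38700 = -0.001289
Flow direction (−∇h) has components (-0.007863 E, +0.001289 N).
Azimuth = atan2(E, N) = atan2(-0.007863, +0.001289) = 279.3° ≈ 279°.

279°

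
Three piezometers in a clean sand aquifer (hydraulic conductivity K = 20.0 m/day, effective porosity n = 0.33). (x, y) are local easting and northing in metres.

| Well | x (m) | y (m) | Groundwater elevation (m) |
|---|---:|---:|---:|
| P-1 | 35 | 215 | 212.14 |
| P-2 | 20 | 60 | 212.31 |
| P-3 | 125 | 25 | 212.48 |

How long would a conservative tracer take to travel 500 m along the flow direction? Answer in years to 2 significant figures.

Three-point gradient (reference P-1): Δ to P-2 = (-15, -155, +0.17), Δ to P-3 = (90, -190, +0.34).
∂h/∂x = +0.001214, ∂h/∂y = -0.001214 (det = 16800).
|∇h| = √(0.001214² + -0.001214²) = 0.001717
Seepage velocity v = K·i/n = 20.0 × 0.001717 / 0.33 = 0.1041 m/day.
t = 500 / 0.1041 = 4803 days = 13.1 years.

13 years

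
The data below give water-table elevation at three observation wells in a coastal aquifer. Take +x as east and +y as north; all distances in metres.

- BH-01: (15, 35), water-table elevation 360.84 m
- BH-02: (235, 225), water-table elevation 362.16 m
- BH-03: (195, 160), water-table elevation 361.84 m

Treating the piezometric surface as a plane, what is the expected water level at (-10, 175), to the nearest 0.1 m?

Taking BH-01 as reference: BH-02−BH-01 = (220, 190, +1.32); BH-03−BH-01 = (180, 125, +1.00).
Determinant of the coordinate differences = 220·125 − 180·190 = -6700.
∂h/∂x = [(+1.32)·125 − (+1.00)·190] / -6700 = +0.003731
∂h/∂y = [220·(+1.00) − 180·(+1.32)] / -6700 = +0.002627
h(-10, 175) = 360.84 + (+0.003731)·(-25) + (+0.002627)·(140) = 360.84 -0.093 +0.368 = 361.114 m.

361.1 m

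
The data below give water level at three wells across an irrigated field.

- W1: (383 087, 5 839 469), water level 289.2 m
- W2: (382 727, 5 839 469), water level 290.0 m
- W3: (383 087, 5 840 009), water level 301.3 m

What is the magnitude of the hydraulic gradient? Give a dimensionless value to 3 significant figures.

0.0225

∂h/∂x = (290.0 − 289.2) / (382727 − 383087) = -0.002222
∂h/∂y = (301.3 − 289.2) / (5840009 − 5839469) = +0.02241
|∇h| = √(-0.002222² + 0.02241²) = 0.02252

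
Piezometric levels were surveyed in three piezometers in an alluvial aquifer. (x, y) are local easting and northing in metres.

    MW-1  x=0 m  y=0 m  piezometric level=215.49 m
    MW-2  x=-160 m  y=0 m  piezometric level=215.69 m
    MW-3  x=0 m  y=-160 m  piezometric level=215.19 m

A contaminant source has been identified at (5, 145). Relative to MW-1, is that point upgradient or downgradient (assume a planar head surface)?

∂h/∂x = (215.69 − 215.49) / (-160 − 0) = -0.001250
∂h/∂y = (215.19 − 215.49) / (-160 − 0) = +0.001875
Head at (5, 145) = 215.49 + (-0.001250)·(5) + (+0.001875)·(145) = 215.76 m.
That is higher than the 215.49 m at MW-1, so the point is upgradient.

upgradient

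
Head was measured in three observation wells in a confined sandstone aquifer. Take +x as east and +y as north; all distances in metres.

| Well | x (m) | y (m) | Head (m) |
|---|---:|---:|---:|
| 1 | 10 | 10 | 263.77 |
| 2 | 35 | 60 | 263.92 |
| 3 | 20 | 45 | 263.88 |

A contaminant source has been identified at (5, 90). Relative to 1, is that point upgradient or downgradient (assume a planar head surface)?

Taking 1 as reference: 2−1 = (25, 50, +0.15); 3−1 = (10, 35, +0.11).
Determinant of the coordinate differences = 25·35 − 10·50 = 375.
∂h/∂x = [(+0.15)·35 − (+0.11)·50] / 375 = -0.0006667
∂h/∂y = [25·(+0.11) − 10·(+0.15)] / 375 = +0.003333
Head at (5, 90) = 263.77 + (-0.0006667)·(-5) + (+0.003333)·(80) = 264.04 m.
That is higher than the 263.77 m at 1, so the point is upgradient.

upgradient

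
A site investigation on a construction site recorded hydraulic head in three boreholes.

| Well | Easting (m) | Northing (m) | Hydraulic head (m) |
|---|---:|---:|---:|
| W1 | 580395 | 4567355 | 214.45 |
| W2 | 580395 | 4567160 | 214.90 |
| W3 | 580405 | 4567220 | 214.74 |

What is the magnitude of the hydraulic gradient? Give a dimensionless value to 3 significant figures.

Taking W1 as reference: W2−W1 = (0, -195, +0.45); W3−W1 = (10, -135, +0.29).
Determinant of the coordinate differences = 0·(-135) − 10·(-195) = 1950.
∂h/∂x = [(+0.45)·(-135) − (+0.29)·(-195)] / 1950 = -0.002154
∂h/∂y = [0·(+0.29) − 10·(+0.45)] / 1950 = -0.002308
|∇h| = √(-0.002154² + -0.002308²) = 0.003157

0.00316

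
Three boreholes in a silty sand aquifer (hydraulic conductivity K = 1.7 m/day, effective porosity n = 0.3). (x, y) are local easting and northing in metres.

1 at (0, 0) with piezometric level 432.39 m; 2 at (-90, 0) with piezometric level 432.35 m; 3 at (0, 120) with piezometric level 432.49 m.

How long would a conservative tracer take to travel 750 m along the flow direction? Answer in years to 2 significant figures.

∂h/∂x = (432.35 − 432.39) / (-90 − 0) = +0.0004444
∂h/∂y = (432.49 − 432.39) / (120 − 0) = +0.0008333
|∇h| = √(0.0004444² + 0.0008333²) = 0.0009444
Seepage velocity v = K·i/n = 1.7 × 0.0009444 / 0.3 = 0.005352 m/day.
t = 750 / 0.005352 = 1.401e+05 days = 384 years.

380 years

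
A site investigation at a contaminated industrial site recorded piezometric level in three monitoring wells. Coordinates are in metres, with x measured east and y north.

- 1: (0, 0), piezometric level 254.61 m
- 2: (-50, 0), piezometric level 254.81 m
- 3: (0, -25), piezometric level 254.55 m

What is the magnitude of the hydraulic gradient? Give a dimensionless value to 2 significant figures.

∂h/∂x = (254.81 − 254.61) / (-50 − 0) = -0.004000
∂h/∂y = (254.55 − 254.61) / (-25 − 0) = +0.002400
|∇h| = √(-0.004000² + 0.002400²) = 0.004665

0.0047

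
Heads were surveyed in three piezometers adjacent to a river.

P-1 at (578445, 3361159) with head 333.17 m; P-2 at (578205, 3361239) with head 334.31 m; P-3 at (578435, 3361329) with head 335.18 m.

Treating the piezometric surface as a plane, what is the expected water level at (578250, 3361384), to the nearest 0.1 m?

336.0 m

With h = a·x + b·y + c and P-1 as origin, the differences give:
  (-240)·a + 80·b = +1.14
  (-10)·a + 170·b = +2.01
Eliminate b (×170 and ×80, subtract): -40000·a = 33.000 → a = ∂h/∂x = -0.0008250
Back-substitute: b = ∂h/∂y = +0.01177.
h(578250, 3361384) = 333.17 + (-0.0008250)·(-195) + (+0.01177)·(225) = 333.17 +0.161 +2.649 = 335.980 m.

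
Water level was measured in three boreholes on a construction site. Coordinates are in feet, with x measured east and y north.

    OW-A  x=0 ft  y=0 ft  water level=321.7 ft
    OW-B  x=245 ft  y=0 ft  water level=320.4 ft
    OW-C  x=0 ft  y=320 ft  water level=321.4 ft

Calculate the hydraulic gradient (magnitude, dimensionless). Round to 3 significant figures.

0.00539

∂h/∂x = (320.4 − 321.7) / (245 − 0) = -0.005306
∂h/∂y = (321.4 − 321.7) / (320 − 0) = -0.0009375
|∇h| = √(-0.005306² + -0.0009375²) = 0.005388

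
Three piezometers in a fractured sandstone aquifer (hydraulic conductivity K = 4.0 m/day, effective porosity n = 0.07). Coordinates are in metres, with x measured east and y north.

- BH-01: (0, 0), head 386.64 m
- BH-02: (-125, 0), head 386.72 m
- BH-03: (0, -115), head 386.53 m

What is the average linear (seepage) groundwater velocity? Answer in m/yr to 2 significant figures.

24 m/yr

∂h/∂x = (386.72 − 386.64) / (-125 − 0) = -0.0006400
∂h/∂y = (386.53 − 386.64) / (-115 − 0) = +0.0009565
|∇h| = √(-0.0006400² + 0.0009565²) = 0.001151
Seepage velocity v = K·i/n = 4.0 × 0.001151 / 0.07 = 0.06577 m/day = 24.02 m/yr.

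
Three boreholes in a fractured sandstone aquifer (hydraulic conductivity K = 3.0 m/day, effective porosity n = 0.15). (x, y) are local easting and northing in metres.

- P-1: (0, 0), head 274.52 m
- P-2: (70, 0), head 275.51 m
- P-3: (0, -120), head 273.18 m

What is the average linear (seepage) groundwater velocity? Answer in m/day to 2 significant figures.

0.36 m/day

∂h/∂x = (275.51 − 274.52) / (70 − 0) = +0.01414
∂h/∂y = (273.18 − 274.52) / (-120 − 0) = +0.01117
|∇h| = √(0.01414² + 0.01117²) = 0.01802
Seepage velocity v = K·i/n = 3.0 × 0.01802 / 0.15 = 0.3604 m/day.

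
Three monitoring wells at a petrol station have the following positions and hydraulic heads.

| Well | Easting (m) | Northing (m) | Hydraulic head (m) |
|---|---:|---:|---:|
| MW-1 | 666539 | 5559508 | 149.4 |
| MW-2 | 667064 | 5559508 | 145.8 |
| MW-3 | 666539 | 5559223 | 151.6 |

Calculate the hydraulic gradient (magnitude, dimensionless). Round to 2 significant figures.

0.010

∂h/∂x = (145.8 − 149.4) / (667064 − 666539) = -0.006857
∂h/∂y = (151.6 − 149.4) / (5559223 − 5559508) = -0.007719
|∇h| = √(-0.006857² + -0.007719²) = 0.01032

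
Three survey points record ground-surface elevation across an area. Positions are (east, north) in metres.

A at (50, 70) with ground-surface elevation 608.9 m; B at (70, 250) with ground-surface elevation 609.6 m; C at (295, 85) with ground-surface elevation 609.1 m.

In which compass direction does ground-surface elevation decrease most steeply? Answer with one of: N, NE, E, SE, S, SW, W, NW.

S

With z = a·x + b·y + c and A as origin, the differences give:
  20·a + 180·b = +0.7
  245·a + 15·b = +0.2
Eliminate b (×15 and ×180, subtract): -43800·a = -25.50 → a = ∂z/∂x = +0.0005822
Back-substitute: b = ∂z/∂y = +0.003824.
Steepest decrease is along −∇f = (-0.0005822 E, -0.003824 N) → south.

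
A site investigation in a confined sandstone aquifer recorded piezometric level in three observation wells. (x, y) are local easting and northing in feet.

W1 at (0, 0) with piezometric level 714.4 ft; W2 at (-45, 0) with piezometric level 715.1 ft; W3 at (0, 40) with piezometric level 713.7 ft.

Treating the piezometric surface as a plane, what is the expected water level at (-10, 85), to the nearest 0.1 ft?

∂h/∂x = (715.1 − 714.4) / (-45 − 0) = -0.01556
∂h/∂y = (713.7 − 714.4) / (40 − 0) = -0.01750
h(-10, 85) = 714.4 + (-0.01556)·(-10) + (-0.01750)·(85) = 714.4 +0.156 -1.487 = 713.068 ft.

713.1 ft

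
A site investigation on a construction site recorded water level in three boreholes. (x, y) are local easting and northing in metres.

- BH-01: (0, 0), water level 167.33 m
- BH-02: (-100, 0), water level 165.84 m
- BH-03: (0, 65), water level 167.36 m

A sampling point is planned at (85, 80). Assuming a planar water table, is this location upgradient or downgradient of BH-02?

∂h/∂x = (165.84 − 167.33) / (-100 − 0) = +0.01490
∂h/∂y = (167.36 − 167.33) / (65 − 0) = +0.0004615
Head at (85, 80) = 167.33 + (+0.01490)·(85) + (+0.0004615)·(80) = 168.63 m.
That is higher than the 165.84 m at BH-02, so the point is upgradient.

upgradient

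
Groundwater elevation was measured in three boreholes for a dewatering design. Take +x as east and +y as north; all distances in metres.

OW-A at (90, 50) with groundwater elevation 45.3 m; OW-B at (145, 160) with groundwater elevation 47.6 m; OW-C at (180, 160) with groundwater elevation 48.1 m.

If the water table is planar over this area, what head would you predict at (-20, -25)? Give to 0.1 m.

42.7 m

With h = a·x + b·y + c and OW-A as origin, the differences give:
  55·a + 110·b = +2.3
  90·a + 110·b = +2.8
Eliminate b (×110 and ×110, subtract): -3850·a = -55.00 → a = ∂h/∂x = +0.01429
Back-substitute: b = ∂h/∂y = +0.01377.
h(-20, -25) = 45.3 + (+0.01429)·(-110) + (+0.01377)·(-75) = 45.3 -1.571 -1.032 = 42.696 m.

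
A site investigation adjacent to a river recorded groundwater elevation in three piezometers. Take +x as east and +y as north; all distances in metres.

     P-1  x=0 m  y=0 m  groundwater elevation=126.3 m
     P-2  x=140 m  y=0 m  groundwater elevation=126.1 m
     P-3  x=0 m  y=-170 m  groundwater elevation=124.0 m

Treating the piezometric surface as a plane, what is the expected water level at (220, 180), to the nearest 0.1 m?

∂h/∂x = (126.1 − 126.3) / (140 − 0) = -0.001429
∂h/∂y = (124.0 − 126.3) / (-170 − 0) = +0.01353
h(220, 180) = 126.3 + (-0.001429)·(220) + (+0.01353)·(180) = 126.3 -0.314 +2.435 = 128.421 m.

128.4 m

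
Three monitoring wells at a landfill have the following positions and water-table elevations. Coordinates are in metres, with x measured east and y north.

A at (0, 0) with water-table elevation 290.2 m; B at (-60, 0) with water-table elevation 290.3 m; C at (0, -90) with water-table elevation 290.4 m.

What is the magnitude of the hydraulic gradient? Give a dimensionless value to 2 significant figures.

∂h/∂x = (290.3 − 290.2) / (-60 − 0) = -0.001667
∂h/∂y = (290.4 − 290.2) / (-90 − 0) = -0.002222
|∇h| = √(-0.001667² + -0.002222²) = 0.002778

0.0028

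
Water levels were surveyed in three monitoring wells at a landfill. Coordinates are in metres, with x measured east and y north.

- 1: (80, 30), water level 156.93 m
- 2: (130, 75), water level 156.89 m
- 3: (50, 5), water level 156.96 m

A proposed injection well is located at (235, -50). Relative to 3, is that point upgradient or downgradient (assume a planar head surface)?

downgradient

Three-point gradient (reference 1): Δ to 2 = (50, 45, -0.04), Δ to 3 = (-30, -25, +0.03).
∂h/∂x = -0.003500, ∂h/∂y = +0.003000 (det = 100).
Head at (235, -50) = 156.93 + (-0.003500)·(155) + (+0.003000)·(-80) = 156.15 m.
That is lower than the 156.96 m at 3, so the point is downgradient.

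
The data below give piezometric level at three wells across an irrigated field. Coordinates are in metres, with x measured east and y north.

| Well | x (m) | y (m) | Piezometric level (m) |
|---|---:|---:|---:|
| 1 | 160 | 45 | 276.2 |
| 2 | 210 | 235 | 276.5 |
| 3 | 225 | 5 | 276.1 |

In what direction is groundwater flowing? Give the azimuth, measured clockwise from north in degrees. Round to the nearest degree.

With h = a·x + b·y + c and 1 as origin, the differences give:
  50·a + 190·b = +0.3
  65·a + (-40)·b = -0.1
Eliminate b (×(-40) and ×190, subtract): -14350·a = 7.00 → a = ∂h/∂x = -0.0004878
Back-substitute: b = ∂h/∂y = +0.001707.
Flow direction (−∇h) has components (+0.0004878 E, -0.001707 N).
Azimuth = atan2(E, N) = atan2(+0.0004878, -0.001707) = 164.1° ≈ 164°.

164°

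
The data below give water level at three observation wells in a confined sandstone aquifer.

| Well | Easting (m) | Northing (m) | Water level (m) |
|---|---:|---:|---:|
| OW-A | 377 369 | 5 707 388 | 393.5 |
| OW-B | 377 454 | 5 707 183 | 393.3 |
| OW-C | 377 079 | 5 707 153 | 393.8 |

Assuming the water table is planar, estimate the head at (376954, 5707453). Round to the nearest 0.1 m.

394.1 m

Differences from OW-A: to OW-B (Δx, Δy, Δh) = (85, -205, -0.2); to OW-C = (-290, -235, +0.3).
Determinant of the coordinate differences = 85·(-235) − (-290)·(-205) = -79425.
∂h/∂x = [(-0.2)·(-235) − (+0.3)·(-205)] / -79425 = -0.001366
∂h/∂y = [85·(+0.3) − (-290)·(-0.2)] / -79425 = +0.0004092
h(376954, 5707453) = 393.5 + (-0.001366)·(-415) + (+0.0004092)·(65) = 393.5 +0.567 +0.027 = 394.094 m.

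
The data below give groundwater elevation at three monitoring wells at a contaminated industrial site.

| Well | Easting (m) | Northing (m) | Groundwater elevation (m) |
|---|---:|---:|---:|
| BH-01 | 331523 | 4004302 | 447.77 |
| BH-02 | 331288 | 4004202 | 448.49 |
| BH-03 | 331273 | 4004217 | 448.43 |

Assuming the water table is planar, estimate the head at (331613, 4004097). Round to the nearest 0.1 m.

448.7 m

Taking BH-01 as reference: BH-02−BH-01 = (-235, -100, +0.72); BH-03−BH-01 = (-250, -85, +0.66).
Determinant of the coordinate differences = (-235)·(-85) − (-250)·(-100) = -5025.
∂h/∂x = [(+0.72)·(-85) − (+0.66)·(-100)] / -5025 = -0.0009552
∂h/∂y = [(-235)·(+0.66) − (-250)·(+0.72)] / -5025 = -0.004955
h(331613, 4004097) = 447.77 + (-0.0009552)·(90) + (-0.004955)·(-205) = 447.77 -0.086 +1.016 = 448.700 m.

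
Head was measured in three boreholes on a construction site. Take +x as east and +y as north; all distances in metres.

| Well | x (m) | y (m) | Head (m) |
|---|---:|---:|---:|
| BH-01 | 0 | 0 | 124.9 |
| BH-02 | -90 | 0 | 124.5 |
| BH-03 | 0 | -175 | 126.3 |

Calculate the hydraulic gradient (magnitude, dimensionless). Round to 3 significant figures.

0.00915

∂h/∂x = (124.5 − 124.9) / (-90 − 0) = +0.004444
∂h/∂y = (126.3 − 124.9) / (-175 − 0) = -0.008000
|∇h| = √(0.004444² + -0.008000²) = 0.009151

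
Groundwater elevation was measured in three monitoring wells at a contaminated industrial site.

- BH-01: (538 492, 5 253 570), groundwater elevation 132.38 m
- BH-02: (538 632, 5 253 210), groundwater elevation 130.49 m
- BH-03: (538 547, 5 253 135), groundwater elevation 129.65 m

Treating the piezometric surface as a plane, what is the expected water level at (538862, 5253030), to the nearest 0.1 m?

130.2 m

With h = a·x + b·y + c and BH-01 as origin, the differences give:
  140·a + (-360)·b = -1.89
  55·a + (-435)·b = -2.73
Eliminate b (×(-435) and ×(-360), subtract): -41100·a = -160.650 → a = ∂h/∂x = +0.003909
Back-substitute: b = ∂h/∂y = +0.006770.
h(538862, 5253030) = 132.38 + (+0.003909)·(370) + (+0.006770)·(-540) = 132.38 +1.446 -3.656 = 130.170 m.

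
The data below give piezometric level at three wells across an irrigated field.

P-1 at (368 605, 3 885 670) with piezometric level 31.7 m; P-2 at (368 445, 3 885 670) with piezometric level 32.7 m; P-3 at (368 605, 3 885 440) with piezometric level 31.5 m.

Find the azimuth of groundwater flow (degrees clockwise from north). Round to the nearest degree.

∂h/∂x = (32.7 − 31.7) / (368445 − 368605) = -0.006250
∂h/∂y = (31.5 − 31.7) / (3885440 − 3885670) = +0.0008696
Flow direction (−∇h) has components (+0.006250 E, -0.0008696 N).
Azimuth = atan2(E, N) = atan2(+0.006250, -0.0008696) = 97.9° ≈ 098°.

098°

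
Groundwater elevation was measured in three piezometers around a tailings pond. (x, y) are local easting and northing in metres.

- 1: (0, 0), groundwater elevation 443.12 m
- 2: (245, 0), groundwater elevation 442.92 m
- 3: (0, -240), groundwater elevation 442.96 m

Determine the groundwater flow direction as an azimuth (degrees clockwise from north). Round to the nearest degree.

129°

∂h/∂x = (442.92 − 443.12) / (245 − 0) = -0.0008163
∂h/∂y = (442.96 − 443.12) / (-240 − 0) = +0.0006667
Flow direction (−∇h) has components (+0.0008163 E, -0.0006667 N).
Azimuth = atan2(E, N) = atan2(+0.0008163, -0.0006667) = 129.2° ≈ 129°.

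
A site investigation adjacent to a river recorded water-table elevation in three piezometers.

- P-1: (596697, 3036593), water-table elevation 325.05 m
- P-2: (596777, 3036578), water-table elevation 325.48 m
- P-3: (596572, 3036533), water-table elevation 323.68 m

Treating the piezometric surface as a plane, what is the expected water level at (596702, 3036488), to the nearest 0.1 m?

324.2 m

Taking P-1 as reference: P-2−P-1 = (80, -15, +0.43); P-3−P-1 = (-125, -60, -1.37).
Determinant of the coordinate differences = 80·(-60) − (-125)·(-15) = -6675.
∂h/∂x = [(+0.43)·(-60) − (-1.37)·(-15)] / -6675 = +0.006944
∂h/∂y = [80·(-1.37) − (-125)·(+0.43)] / -6675 = +0.008367
h(596702, 3036488) = 325.05 + (+0.006944)·(5) + (+0.008367)·(-105) = 325.05 +0.035 -0.879 = 324.206 m.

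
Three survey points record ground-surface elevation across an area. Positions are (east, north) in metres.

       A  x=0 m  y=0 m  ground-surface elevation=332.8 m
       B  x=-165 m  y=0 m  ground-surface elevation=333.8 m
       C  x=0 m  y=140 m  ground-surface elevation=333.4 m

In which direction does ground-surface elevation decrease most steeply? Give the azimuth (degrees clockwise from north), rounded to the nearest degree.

125°

∂z/∂x = (333.8 − 332.8) / (-165 − 0) = -0.006061
∂z/∂y = (333.4 − 332.8) / (140 − 0) = +0.004286
Steepest decrease is along −∇f: components (+0.006061 E, -0.004286 N).
Azimuth = atan2(+0.006061, -0.004286) = 125.3° ≈ 125°.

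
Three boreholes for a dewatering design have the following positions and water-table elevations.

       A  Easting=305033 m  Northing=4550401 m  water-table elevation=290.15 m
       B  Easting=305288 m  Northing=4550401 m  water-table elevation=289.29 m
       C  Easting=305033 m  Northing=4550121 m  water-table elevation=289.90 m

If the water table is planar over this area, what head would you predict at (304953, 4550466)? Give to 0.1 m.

∂h/∂x = (289.29 − 290.15) / (305288 − 305033) = -0.003373
∂h/∂y = (289.90 − 290.15) / (4550121 − 4550401) = +0.0008929
h(304953, 4550466) = 290.15 + (-0.003373)·(-80) + (+0.0008929)·(65) = 290.15 +0.270 +0.058 = 290.478 m.

290.5 m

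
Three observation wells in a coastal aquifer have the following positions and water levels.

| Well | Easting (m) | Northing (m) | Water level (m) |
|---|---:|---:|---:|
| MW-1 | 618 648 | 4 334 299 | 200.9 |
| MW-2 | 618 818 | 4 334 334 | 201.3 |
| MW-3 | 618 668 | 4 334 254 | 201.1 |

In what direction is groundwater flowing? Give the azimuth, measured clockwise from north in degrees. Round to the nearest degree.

316°

Differences from MW-1: to MW-2 (Δx, Δy, Δh) = (170, 35, +0.4); to MW-3 = (20, -45, +0.2).
Solve a·Δx + b·Δy = Δh: det = 170·(-45) − 20·35 = -8350.
∂h/∂x = [(+0.4)·(-45) − (+0.2)·35] / -8350 = +0.002994
∂h/∂y = [170·(+0.2) − 20·(+0.4)] / -8350 = -0.003114
Flow direction (−∇h) has components (-0.002994 E, +0.003114 N).
Azimuth = atan2(E, N) = atan2(-0.002994, +0.003114) = 316.1° ≈ 316°.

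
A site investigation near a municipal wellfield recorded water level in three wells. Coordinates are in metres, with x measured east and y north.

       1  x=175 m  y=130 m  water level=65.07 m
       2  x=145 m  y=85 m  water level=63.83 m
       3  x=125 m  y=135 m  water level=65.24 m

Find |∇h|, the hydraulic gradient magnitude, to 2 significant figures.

Three-point gradient (reference 1): Δ to 2 = (-30, -45, -1.24), Δ to 3 = (-50, 5, +0.17).
∂h/∂x = -0.0006042, ∂h/∂y = +0.02796 (det = -2400).
|∇h| = √(-0.0006042² + 0.02796²) = 0.02797

0.028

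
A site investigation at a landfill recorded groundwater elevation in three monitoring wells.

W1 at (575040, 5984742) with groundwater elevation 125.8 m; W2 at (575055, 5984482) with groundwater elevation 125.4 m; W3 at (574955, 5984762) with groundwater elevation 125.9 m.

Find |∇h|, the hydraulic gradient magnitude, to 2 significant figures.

Taking W1 as reference: W2−W1 = (15, -260, -0.4); W3−W1 = (-85, 20, +0.1).
Determinant of the coordinate differences = 15·20 − (-85)·(-260) = -21800.
∂h/∂x = [(-0.4)·20 − (+0.1)·(-260)] / -21800 = -0.0008257
∂h/∂y = [15·(+0.1) − (-85)·(-0.4)] / -21800 = +0.001491
|∇h| = √(-0.0008257² + 0.001491²) = 0.001704

0.0017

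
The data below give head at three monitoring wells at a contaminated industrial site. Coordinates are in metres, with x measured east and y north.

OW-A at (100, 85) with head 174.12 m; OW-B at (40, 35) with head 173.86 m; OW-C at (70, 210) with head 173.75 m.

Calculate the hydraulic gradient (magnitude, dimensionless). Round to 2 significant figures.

Differences from OW-A: to OW-B (Δx, Δy, Δh) = (-60, -50, -0.26); to OW-C = (-30, 125, -0.37).
Determinant of the coordinate differences = (-60)·125 − (-30)·(-50) = -9000.
∂h/∂x = [(-0.26)·125 − (-0.37)·(-50)] / -9000 = +0.005667
∂h/∂y = [(-60)·(-0.37) − (-30)·(-0.26)] / -9000 = -0.001600
|∇h| = √(0.005667² + -0.001600²) = 0.005889

0.0059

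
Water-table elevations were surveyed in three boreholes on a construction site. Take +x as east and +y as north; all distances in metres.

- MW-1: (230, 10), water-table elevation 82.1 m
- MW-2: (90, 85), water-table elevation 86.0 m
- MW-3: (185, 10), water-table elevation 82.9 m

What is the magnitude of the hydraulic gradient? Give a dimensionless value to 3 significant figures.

0.0259

Three-point gradient (reference MW-1): Δ to MW-2 = (-140, 75, +3.9), Δ to MW-3 = (-45, 0, +0.8).
∂h/∂x = -0.01778, ∂h/∂y = +0.01881 (det = 3375).
|∇h| = √(-0.01778² + 0.01881²) = 0.02588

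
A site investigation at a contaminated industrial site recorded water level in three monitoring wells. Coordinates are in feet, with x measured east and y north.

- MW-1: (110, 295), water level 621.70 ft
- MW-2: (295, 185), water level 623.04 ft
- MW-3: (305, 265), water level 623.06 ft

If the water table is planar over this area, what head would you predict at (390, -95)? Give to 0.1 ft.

623.9 ft

Taking MW-1 as reference: MW-2−MW-1 = (185, -110, +1.34); MW-3−MW-1 = (195, -30, +1.36).
Solve a·Δx + b·Δy = Δh: det = 185·(-30) − 195·(-110) = 15900.
∂h/∂x = [(+1.34)·(-30) − (+1.36)·(-110)] / 15900 = +0.006881
∂h/∂y = [185·(+1.36) − 195·(+1.34)] / 15900 = -0.0006101
h(390, -95) = 621.70 + (+0.006881)·(280) + (-0.0006101)·(-390) = 621.70 +1.927 +0.238 = 623.864 ft.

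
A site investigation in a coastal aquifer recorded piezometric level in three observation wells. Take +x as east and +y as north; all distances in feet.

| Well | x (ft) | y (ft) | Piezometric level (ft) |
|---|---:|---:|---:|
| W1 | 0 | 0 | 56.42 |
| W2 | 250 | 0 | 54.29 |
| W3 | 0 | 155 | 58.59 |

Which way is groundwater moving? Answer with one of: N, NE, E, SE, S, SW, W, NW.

∂h/∂x = (54.29 − 56.42) / (250 − 0) = -0.008520
∂h/∂y = (58.59 − 56.42) / (155 − 0) = +0.01400
Flow = −∇h = (+0.008520 east, -0.01400 north), which points southeast.

SE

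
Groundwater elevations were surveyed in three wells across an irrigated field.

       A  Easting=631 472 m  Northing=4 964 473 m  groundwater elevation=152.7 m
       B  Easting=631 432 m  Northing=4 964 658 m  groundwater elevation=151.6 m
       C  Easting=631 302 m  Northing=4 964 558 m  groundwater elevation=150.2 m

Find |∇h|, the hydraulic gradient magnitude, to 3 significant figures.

0.0135

With h = a·x + b·y + c and A as origin, the differences give:
  (-40)·a + 185·b = -1.1
  (-170)·a + 85·b = -2.5
Eliminate b (×85 and ×185, subtract): 28050·a = 369.00 → a = ∂h/∂x = +0.01316
Back-substitute: b = ∂h/∂y = -0.003102.
|∇h| = √(0.01316² + -0.003102²) = 0.01352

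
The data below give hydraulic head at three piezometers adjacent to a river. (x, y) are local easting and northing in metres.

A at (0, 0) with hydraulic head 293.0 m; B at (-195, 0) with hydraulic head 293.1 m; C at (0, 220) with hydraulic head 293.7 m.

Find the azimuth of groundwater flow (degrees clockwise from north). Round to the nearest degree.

∂h/∂x = (293.1 − 293.0) / (-195 − 0) = -0.0005128
∂h/∂y = (293.7 − 293.0) / (220 − 0) = +0.003182
Flow direction (−∇h) has components (+0.0005128 E, -0.003182 N).
Azimuth = atan2(E, N) = atan2(+0.0005128, -0.003182) = 170.8° ≈ 171°.

171°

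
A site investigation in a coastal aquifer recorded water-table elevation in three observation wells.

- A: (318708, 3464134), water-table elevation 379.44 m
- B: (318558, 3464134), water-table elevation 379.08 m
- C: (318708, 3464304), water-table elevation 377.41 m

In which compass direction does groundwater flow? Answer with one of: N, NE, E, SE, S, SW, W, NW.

∂h/∂x = (379.08 − 379.44) / (318558 − 318708) = +0.002400
∂h/∂y = (377.41 − 379.44) / (3464304 − 3464134) = -0.01194
Flow = −∇h = (-0.002400 east, +0.01194 north), which points north.

N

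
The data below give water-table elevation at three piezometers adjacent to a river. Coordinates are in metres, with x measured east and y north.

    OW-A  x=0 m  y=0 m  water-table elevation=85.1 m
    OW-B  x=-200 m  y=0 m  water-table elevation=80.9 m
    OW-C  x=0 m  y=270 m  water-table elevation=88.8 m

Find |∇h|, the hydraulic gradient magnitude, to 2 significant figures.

0.025

∂h/∂x = (80.9 − 85.1) / (-200 − 0) = +0.02100
∂h/∂y = (88.8 − 85.1) / (270 − 0) = +0.01370
|∇h| = √(0.02100² + 0.01370²) = 0.02507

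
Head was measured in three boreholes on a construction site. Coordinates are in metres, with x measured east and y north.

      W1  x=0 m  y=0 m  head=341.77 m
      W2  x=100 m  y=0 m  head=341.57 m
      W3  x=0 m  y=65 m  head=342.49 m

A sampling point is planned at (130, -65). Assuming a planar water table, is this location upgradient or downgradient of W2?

∂h/∂x = (341.57 − 341.77) / (100 − 0) = -0.002000
∂h/∂y = (342.49 − 341.77) / (65 − 0) = +0.01108
Head at (130, -65) = 341.77 + (-0.002000)·(130) + (+0.01108)·(-65) = 340.79 m.
That is lower than the 341.57 m at W2, so the point is downgradient.

downgradient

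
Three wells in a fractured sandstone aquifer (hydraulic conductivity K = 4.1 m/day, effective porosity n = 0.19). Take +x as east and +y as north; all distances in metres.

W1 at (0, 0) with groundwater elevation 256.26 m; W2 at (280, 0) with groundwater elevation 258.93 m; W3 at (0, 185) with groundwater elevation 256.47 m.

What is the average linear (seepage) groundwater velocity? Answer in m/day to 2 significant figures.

0.21 m/day

∂h/∂x = (258.93 − 256.26) / (280 − 0) = +0.009536
∂h/∂y = (256.47 − 256.26) / (185 − 0) = +0.001135
|∇h| = √(0.009536² + 0.001135²) = 0.009603
Seepage velocity v = K·i/n = 4.1 × 0.009603 / 0.19 = 0.2072 m/day.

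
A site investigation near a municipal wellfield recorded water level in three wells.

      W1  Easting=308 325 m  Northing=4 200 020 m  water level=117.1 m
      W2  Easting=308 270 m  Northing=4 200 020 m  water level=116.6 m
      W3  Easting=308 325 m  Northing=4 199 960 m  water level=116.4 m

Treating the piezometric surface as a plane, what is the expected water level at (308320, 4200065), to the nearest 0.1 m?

∂h/∂x = (116.6 − 117.1) / (308270 − 308325) = +0.009091
∂h/∂y = (116.4 − 117.1) / (4199960 − 4200020) = +0.01167
h(308320, 4200065) = 117.1 + (+0.009091)·(-5) + (+0.01167)·(45) = 117.1 -0.045 +0.525 = 117.580 m.

117.6 m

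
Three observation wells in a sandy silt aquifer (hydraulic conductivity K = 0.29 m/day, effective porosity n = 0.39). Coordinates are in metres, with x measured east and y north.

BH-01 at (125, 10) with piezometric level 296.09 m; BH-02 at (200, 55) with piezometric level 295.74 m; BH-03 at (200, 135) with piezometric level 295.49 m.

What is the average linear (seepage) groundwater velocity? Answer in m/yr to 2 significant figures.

With h = a·x + b·y + c and BH-01 as origin, the differences give:
  75·a + 45·b = -0.35
  75·a + 125·b = -0.60
Eliminate b (×125 and ×45, subtract): 6000·a = -16.750 → a = ∂h/∂x = -0.002792
Back-substitute: b = ∂h/∂y = -0.003125.
|∇h| = √(-0.002792² + -0.003125²) = 0.004191
Seepage velocity v = K·i/n = 0.29 × 0.004191 / 0.39 = 0.003116 m/day = 1.138 m/yr.

1.1 m/yr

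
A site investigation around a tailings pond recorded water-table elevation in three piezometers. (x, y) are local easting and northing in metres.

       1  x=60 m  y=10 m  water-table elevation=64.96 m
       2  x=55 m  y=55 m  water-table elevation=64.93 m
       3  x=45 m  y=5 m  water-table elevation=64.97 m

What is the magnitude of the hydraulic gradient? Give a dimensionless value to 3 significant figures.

0.000833

Taking 1 as reference: 2−1 = (-5, 45, -0.03); 3−1 = (-15, -5, +0.01).
Solve a·Δx + b·Δy = Δh: det = (-5)·(-5) − (-15)·45 = 700.
∂h/∂x = [(-0.03)·(-5) − (+0.01)·45] / 700 = -0.0004286
∂h/∂y = [(-5)·(+0.01) − (-15)·(-0.03)] / 700 = -0.0007143
|∇h| = √(-0.0004286² + -0.0007143²) = 0.000833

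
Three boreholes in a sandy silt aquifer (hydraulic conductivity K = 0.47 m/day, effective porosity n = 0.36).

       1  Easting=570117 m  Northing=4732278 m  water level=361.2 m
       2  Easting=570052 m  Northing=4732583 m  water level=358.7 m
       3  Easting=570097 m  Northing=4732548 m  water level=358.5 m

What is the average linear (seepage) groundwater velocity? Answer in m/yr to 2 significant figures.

Differences from 1: to 2 (Δx, Δy, Δh) = (-65, 305, -2.5); to 3 = (-20, 270, -2.7).
Determinant of the coordinate differences = (-65)·270 − (-20)·305 = -11450.
∂h/∂x = [(-2.5)·270 − (-2.7)·305] / -11450 = -0.01297
∂h/∂y = [(-65)·(-2.7) − (-20)·(-2.5)] / -11450 = -0.01096
|∇h| = √(-0.01297² + -0.01096²) = 0.01698
Seepage velocity v = K·i/n = 0.47 × 0.01698 / 0.36 = 0.02217 m/day = 8.098 m/yr.

8.1 m/yr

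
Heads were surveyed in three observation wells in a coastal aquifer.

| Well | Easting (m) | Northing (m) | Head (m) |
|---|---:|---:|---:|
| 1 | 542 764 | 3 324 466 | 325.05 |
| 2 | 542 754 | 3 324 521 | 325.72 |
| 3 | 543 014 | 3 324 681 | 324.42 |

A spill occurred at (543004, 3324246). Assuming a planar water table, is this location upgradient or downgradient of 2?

downgradient

Taking 1 as reference: 2−1 = (-10, 55, +0.67); 3−1 = (250, 215, -0.63).
Determinant of the coordinate differences = (-10)·215 − 250·55 = -15900.
∂h/∂x = [(+0.67)·215 − (-0.63)·55] / -15900 = -0.01124
∂h/∂y = [(-10)·(-0.63) − 250·(+0.67)] / -15900 = +0.01014
Head at (543004, 3324246) = 325.05 + (-0.01124)·(240) + (+0.01014)·(-220) = 320.12 m.
That is lower than the 325.72 m at 2, so the point is downgradient.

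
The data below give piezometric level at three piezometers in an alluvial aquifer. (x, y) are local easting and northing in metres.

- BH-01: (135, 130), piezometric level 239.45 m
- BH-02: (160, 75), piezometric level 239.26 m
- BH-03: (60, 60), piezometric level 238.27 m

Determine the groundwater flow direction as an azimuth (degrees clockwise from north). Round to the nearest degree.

230°

Differences from BH-01: to BH-02 (Δx, Δy, Δh) = (25, -55, -0.19); to BH-03 = (-75, -70, -1.18).
Solve a·Δx + b·Δy = Δh: det = 25·(-70) − (-75)·(-55) = -5875.
∂h/∂x = [(-0.19)·(-70) − (-1.18)·(-55)] / -5875 = +0.008783
∂h/∂y = [25·(-1.18) − (-75)·(-0.19)] / -5875 = +0.007447
Flow direction (−∇h) has components (-0.008783 E, -0.007447 N).
Azimuth = atan2(E, N) = atan2(-0.008783, -0.007447) = 229.7° ≈ 230°.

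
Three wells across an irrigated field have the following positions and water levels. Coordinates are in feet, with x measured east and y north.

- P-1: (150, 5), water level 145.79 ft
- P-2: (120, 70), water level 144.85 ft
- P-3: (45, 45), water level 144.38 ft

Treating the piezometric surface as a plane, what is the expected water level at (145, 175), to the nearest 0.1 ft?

144.0 ft

Differences from P-1: to P-2 (Δx, Δy, Δh) = (-30, 65, -0.94); to P-3 = (-105, 40, -1.41).
Solve a·Δx + b·Δy = Δh: det = (-30)·40 − (-105)·65 = 5625.
∂h/∂x = [(-0.94)·40 − (-1.41)·65] / 5625 = +0.009609
∂h/∂y = [(-30)·(-1.41) − (-105)·(-0.94)] / 5625 = -0.01003
h(145, 175) = 145.79 + (+0.009609)·(-5) + (-0.01003)·(170) = 145.79 -0.048 -1.705 = 144.037 ft.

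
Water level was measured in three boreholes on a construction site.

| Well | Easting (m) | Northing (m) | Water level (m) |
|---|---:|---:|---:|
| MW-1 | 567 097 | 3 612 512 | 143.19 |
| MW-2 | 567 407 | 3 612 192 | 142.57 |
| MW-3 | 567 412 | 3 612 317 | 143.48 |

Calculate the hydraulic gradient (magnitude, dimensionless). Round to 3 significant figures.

Differences from MW-1: to MW-2 (Δx, Δy, Δh) = (310, -320, -0.62); to MW-3 = (315, -195, +0.29).
Solve a·Δx + b·Δy = Δh: det = 310·(-195) − 315·(-320) = 40350.
∂h/∂x = [(-0.62)·(-195) − (+0.29)·(-320)] / 40350 = +0.005296
∂h/∂y = [310·(+0.29) − 315·(-0.62)] / 40350 = +0.007068
|∇h| = √(0.005296² + 0.007068²) = 0.008832

0.00883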